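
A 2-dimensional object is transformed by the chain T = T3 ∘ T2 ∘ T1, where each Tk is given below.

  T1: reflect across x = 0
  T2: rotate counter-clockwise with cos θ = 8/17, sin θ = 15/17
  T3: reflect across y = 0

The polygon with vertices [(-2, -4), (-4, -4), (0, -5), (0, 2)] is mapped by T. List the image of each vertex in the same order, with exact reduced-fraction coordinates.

image vertices: (76/17, 2/17), (92/17, -28/17), (75/17, 40/17), (-30/17, -16/17)

T1 reflect across x = 0: (-2, -4) → (2, -4); (-4, -4) → (4, -4); (0, -5) → (0, -5); (0, 2) → (0, 2)
T2 rotate counter-clockwise with cos θ = 8/17, sin θ = 15/17: (2, -4) → (76/17, -2/17); (4, -4) → (92/17, 28/17); (0, -5) → (75/17, -40/17); (0, 2) → (-30/17, 16/17)
T3 reflect across y = 0: (76/17, -2/17) → (76/17, 2/17); (92/17, 28/17) → (92/17, -28/17); (75/17, -40/17) → (75/17, 40/17); (-30/17, 16/17) → (-30/17, -16/17)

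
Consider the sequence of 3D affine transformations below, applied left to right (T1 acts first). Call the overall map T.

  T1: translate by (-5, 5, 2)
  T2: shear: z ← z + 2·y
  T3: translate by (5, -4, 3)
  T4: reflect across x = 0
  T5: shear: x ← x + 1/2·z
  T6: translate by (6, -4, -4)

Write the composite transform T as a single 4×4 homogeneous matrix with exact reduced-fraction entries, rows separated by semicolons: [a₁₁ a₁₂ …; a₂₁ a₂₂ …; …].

T1 = [1 0 0 -5; 0 1 0 5; 0 0 1 2; 0 0 0 1]
T2·T1 = [1 0 0 -5; 0 1 0 5; 0 2 1 12; 0 0 0 1]
T3·…·T1 = [1 0 0 0; 0 1 0 1; 0 2 1 15; 0 0 0 1]
T4·…·T1 = [-1 0 0 0; 0 1 0 1; 0 2 1 15; 0 0 0 1]
T5·…·T1 = [-1 1 1/2 15/2; 0 1 0 1; 0 2 1 15; 0 0 0 1]
T6·…·T1 = [-1 1 1/2 27/2; 0 1 0 -3; 0 2 1 11; 0 0 0 1]

T = [-1 1 1/2 27/2; 0 1 0 -3; 0 2 1 11; 0 0 0 1]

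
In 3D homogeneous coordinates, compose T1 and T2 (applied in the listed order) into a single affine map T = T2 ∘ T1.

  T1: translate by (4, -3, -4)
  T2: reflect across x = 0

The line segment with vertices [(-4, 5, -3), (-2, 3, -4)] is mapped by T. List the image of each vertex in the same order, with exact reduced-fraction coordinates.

T1 translate by (4, -3, -4): (-4, 5, -3) → (0, 2, -7); (-2, 3, -4) → (2, 0, -8)
T2 reflect across x = 0: (0, 2, -7) → (0, 2, -7); (2, 0, -8) → (-2, 0, -8)

image vertices: (0, 2, -7), (-2, 0, -8)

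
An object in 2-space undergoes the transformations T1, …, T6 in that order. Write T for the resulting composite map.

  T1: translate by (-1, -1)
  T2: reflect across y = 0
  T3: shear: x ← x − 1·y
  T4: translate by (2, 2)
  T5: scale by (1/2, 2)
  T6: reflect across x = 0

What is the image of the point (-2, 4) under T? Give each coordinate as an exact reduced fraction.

T(p) = (-1, -2)

T1 translate by (-1, -1): (-2, 4) → (-3, 3)
T2 reflect across y = 0: (-3, 3) → (-3, -3)
T3 shear: x ← x − 1·y: (-3, -3) → (0, -3)
T4 translate by (2, 2): (0, -3) → (2, -1)
T5 scale by (1/2, 2): (2, -1) → (1, -2)
T6 reflect across x = 0: (1, -2) → (-1, -2)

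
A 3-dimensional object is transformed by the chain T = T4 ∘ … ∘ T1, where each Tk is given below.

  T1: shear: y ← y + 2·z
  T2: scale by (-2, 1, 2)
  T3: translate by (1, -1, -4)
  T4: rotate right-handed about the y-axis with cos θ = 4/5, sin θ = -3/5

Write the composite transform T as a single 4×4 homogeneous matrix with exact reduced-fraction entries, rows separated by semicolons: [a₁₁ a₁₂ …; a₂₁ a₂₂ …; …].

T1 = [1 0 0 0; 0 1 2 0; 0 0 1 0; 0 0 0 1]
T2·T1 = [-2 0 0 0; 0 1 2 0; 0 0 2 0; 0 0 0 1]
T3·…·T1 = [-2 0 0 1; 0 1 2 -1; 0 0 2 -4; 0 0 0 1]
T4·…·T1 = [-8/5 0 -6/5 16/5; 0 1 2 -1; -6/5 0 8/5 -13/5; 0 0 0 1]

T = [-8/5 0 -6/5 16/5; 0 1 2 -1; -6/5 0 8/5 -13/5; 0 0 0 1]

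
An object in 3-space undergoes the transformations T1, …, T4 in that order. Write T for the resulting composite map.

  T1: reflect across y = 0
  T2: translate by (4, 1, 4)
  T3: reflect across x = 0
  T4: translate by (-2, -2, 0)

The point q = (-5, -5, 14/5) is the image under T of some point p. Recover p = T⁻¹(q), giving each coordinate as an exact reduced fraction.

p = (-1, 4, -6/5)

T1 = [1 0 0 0; 0 -1 0 0; 0 0 1 0; 0 0 0 1]
T2·T1 = [1 0 0 4; 0 -1 0 1; 0 0 1 4; 0 0 0 1]
T3·…·T1 = [-1 0 0 -4; 0 -1 0 1; 0 0 1 4; 0 0 0 1]
T4·…·T1 = [-1 0 0 -6; 0 -1 0 -1; 0 0 1 4; 0 0 0 1]
det M = 1; M⁻¹ = [-1 0 0 -6; 0 -1 0 -1; 0 0 1 -4; 0 0 0 1]
M⁻¹ · (-5, -5, 14/5)ᵀ = (-1, 4, -6/5)ᵀ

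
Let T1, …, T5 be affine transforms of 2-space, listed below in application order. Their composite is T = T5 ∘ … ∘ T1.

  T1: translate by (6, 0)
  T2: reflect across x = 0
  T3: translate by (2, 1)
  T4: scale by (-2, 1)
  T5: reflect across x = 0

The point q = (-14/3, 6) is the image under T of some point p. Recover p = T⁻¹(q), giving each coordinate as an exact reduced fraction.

T1 = [1 0 6; 0 1 0; 0 0 1]
T2·T1 = [-1 0 -6; 0 1 0; 0 0 1]
T3·…·T1 = [-1 0 -4; 0 1 1; 0 0 1]
T4·…·T1 = [2 0 8; 0 1 1; 0 0 1]
T5·…·T1 = [-2 0 -8; 0 1 1; 0 0 1]
det M = -2; M⁻¹ = [-1/2 0 -4; 0 1 -1; 0 0 1]
M⁻¹ · (-14/3, 6)ᵀ = (-5/3, 5)ᵀ

p = (-5/3, 5)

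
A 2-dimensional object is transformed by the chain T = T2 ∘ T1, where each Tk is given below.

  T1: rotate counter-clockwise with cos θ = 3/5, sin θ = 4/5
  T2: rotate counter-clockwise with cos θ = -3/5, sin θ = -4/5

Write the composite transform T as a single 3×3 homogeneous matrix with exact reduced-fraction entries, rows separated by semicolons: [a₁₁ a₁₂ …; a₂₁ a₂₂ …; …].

T1 = [3/5 -4/5 0; 4/5 3/5 0; 0 0 1]
T2·T1 = [7/25 24/25 0; -24/25 7/25 0; 0 0 1]

T = [7/25 24/25 0; -24/25 7/25 0; 0 0 1]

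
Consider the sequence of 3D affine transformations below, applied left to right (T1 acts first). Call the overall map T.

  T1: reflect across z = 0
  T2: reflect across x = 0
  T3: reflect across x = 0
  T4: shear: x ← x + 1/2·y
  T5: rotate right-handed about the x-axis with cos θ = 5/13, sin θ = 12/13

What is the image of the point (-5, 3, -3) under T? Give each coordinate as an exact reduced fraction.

T1 reflect across z = 0: (-5, 3, -3) → (-5, 3, 3)
T2 reflect across x = 0: (-5, 3, 3) → (5, 3, 3)
T3 reflect across x = 0: (5, 3, 3) → (-5, 3, 3)
T4 shear: x ← x + 1/2·y: (-5, 3, 3) → (-7/2, 3, 3)
T5 rotate right-handed about the x-axis with cos θ = 5/13, sin θ = 12/13: (-7/2, 3, 3) → (-7/2, -21/13, 51/13)

T(p) = (-7/2, -21/13, 51/13)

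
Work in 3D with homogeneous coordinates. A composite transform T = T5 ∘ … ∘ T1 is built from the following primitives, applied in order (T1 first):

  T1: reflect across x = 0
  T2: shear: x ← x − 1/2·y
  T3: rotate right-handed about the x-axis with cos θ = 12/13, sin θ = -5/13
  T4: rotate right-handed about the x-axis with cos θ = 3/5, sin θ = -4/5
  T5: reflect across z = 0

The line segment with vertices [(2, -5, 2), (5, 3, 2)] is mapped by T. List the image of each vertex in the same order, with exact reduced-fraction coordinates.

image vertices: (1/2, 46/65, -347/65), (-13/2, 174/65, 157/65)

T1 reflect across x = 0: (2, -5, 2) → (-2, -5, 2); (5, 3, 2) → (-5, 3, 2)
T2 shear: x ← x − 1/2·y: (-2, -5, 2) → (1/2, -5, 2); (-5, 3, 2) → (-13/2, 3, 2)
T3 rotate right-handed about the x-axis with cos θ = 12/13, sin θ = -5/13: (1/2, -5, 2) → (1/2, -50/13, 49/13); (-13/2, 3, 2) → (-13/2, 46/13, 9/13)
T4 rotate right-handed about the x-axis with cos θ = 3/5, sin θ = -4/5: (1/2, -50/13, 49/13) → (1/2, 46/65, 347/65); (-13/2, 46/13, 9/13) → (-13/2, 174/65, -157/65)
T5 reflect across z = 0: (1/2, 46/65, 347/65) → (1/2, 46/65, -347/65); (-13/2, 174/65, -157/65) → (-13/2, 174/65, 157/65)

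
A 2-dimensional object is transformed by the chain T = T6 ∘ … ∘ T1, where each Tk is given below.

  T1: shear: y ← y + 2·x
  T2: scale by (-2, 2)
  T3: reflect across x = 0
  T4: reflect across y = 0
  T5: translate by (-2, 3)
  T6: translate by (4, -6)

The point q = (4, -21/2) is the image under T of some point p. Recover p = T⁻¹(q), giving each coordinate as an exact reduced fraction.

T1 = [1 0 0; 2 1 0; 0 0 1]
T2·T1 = [-2 0 0; 4 2 0; 0 0 1]
T3·…·T1 = [2 0 0; 4 2 0; 0 0 1]
T4·…·T1 = [2 0 0; -4 -2 0; 0 0 1]
T5·…·T1 = [2 0 -2; -4 -2 3; 0 0 1]
T6·…·T1 = [2 0 2; -4 -2 -3; 0 0 1]
det M = -4; M⁻¹ = [1/2 0 -1; -1 -1/2 1/2; 0 0 1]
M⁻¹ · (4, -21/2)ᵀ = (1, 7/4)ᵀ

p = (1, 7/4)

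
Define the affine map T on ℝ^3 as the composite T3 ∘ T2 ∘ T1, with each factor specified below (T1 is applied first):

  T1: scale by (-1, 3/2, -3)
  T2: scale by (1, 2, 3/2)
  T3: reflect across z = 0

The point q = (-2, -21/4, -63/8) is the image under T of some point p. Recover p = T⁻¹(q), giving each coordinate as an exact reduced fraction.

p = (2, -7/4, -7/4)

T1 = [-1 0 0 0; 0 3/2 0 0; 0 0 -3 0; 0 0 0 1]
T2·T1 = [-1 0 0 0; 0 3 0 0; 0 0 -9/2 0; 0 0 0 1]
T3·…·T1 = [-1 0 0 0; 0 3 0 0; 0 0 9/2 0; 0 0 0 1]
det M = -27/2; M⁻¹ = [-1 0 0 0; 0 1/3 0 0; 0 0 2/9 0; 0 0 0 1]
M⁻¹ · (-2, -21/4, -63/8)ᵀ = (2, -7/4, -7/4)ᵀ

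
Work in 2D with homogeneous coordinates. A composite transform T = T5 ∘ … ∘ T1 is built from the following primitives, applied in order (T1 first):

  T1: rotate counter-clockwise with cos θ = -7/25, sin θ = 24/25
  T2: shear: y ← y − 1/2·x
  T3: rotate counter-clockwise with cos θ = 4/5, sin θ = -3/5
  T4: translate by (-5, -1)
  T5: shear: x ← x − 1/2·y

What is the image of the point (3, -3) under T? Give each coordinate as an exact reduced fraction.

T(p) = (-429/250, -8/125)

T1 rotate counter-clockwise with cos θ = -7/25, sin θ = 24/25: (3, -3) → (51/25, 93/25)
T2 shear: y ← y − 1/2·x: (51/25, 93/25) → (51/25, 27/10)
T3 rotate counter-clockwise with cos θ = 4/5, sin θ = -3/5: (51/25, 27/10) → (813/250, 117/125)
T4 translate by (-5, -1): (813/250, 117/125) → (-437/250, -8/125)
T5 shear: x ← x − 1/2·y: (-437/250, -8/125) → (-429/250, -8/125)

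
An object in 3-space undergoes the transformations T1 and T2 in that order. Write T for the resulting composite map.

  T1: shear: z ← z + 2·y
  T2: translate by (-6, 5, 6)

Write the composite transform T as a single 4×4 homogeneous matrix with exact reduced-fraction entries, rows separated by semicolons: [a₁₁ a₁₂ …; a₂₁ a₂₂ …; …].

T1 = [1 0 0 0; 0 1 0 0; 0 2 1 0; 0 0 0 1]
T2·T1 = [1 0 0 -6; 0 1 0 5; 0 2 1 6; 0 0 0 1]

T = [1 0 0 -6; 0 1 0 5; 0 2 1 6; 0 0 0 1]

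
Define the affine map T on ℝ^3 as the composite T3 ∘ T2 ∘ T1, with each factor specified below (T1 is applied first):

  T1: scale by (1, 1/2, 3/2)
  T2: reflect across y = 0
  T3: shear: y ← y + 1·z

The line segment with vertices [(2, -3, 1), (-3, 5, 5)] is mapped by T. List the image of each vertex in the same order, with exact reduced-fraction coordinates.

image vertices: (2, 3, 3/2), (-3, 5, 15/2)

T1 scale by (1, 1/2, 3/2): (2, -3, 1) → (2, -3/2, 3/2); (-3, 5, 5) → (-3, 5/2, 15/2)
T2 reflect across y = 0: (2, -3/2, 3/2) → (2, 3/2, 3/2); (-3, 5/2, 15/2) → (-3, -5/2, 15/2)
T3 shear: y ← y + 1·z: (2, 3/2, 3/2) → (2, 3, 3/2); (-3, -5/2, 15/2) → (-3, 5, 15/2)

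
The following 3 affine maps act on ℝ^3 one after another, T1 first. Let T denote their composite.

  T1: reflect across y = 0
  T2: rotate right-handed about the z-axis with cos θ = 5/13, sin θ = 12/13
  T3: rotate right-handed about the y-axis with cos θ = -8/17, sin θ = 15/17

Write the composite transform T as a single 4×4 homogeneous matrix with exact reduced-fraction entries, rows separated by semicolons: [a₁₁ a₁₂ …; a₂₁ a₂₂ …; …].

T = [-40/221 -96/221 15/17 0; 12/13 -5/13 0 0; -75/221 -180/221 -8/17 0; 0 0 0 1]

T1 = [1 0 0 0; 0 -1 0 0; 0 0 1 0; 0 0 0 1]
T2·T1 = [5/13 12/13 0 0; 12/13 -5/13 0 0; 0 0 1 0; 0 0 0 1]
T3·…·T1 = [-40/221 -96/221 15/17 0; 12/13 -5/13 0 0; -75/221 -180/221 -8/17 0; 0 0 0 1]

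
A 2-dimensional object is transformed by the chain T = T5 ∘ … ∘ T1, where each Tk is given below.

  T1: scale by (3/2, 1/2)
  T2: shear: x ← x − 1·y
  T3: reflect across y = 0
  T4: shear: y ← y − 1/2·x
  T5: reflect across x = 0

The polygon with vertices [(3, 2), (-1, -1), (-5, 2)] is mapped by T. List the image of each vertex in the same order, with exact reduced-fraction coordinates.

image vertices: (-7/2, -11/4), (1, 1), (17/2, 13/4)

T1 scale by (3/2, 1/2): (3, 2) → (9/2, 1); (-1, -1) → (-3/2, -1/2); (-5, 2) → (-15/2, 1)
T2 shear: x ← x − 1·y: (9/2, 1) → (7/2, 1); (-3/2, -1/2) → (-1, -1/2); (-15/2, 1) → (-17/2, 1)
T3 reflect across y = 0: (7/2, 1) → (7/2, -1); (-1, -1/2) → (-1, 1/2); (-17/2, 1) → (-17/2, -1)
T4 shear: y ← y − 1/2·x: (7/2, -1) → (7/2, -11/4); (-1, 1/2) → (-1, 1); (-17/2, -1) → (-17/2, 13/4)
T5 reflect across x = 0: (7/2, -11/4) → (-7/2, -11/4); (-1, 1) → (1, 1); (-17/2, 13/4) → (17/2, 13/4)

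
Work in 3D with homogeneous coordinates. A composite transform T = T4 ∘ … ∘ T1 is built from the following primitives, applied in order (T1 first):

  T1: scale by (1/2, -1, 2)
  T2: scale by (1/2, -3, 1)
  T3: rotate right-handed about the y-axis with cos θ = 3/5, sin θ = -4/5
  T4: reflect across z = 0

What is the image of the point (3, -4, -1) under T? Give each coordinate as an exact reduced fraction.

T1 scale by (1/2, -1, 2): (3, -4, -1) → (3/2, 4, -2)
T2 scale by (1/2, -3, 1): (3/2, 4, -2) → (3/4, -12, -2)
T3 rotate right-handed about the y-axis with cos θ = 3/5, sin θ = -4/5: (3/4, -12, -2) → (41/20, -12, -3/5)
T4 reflect across z = 0: (41/20, -12, -3/5) → (41/20, -12, 3/5)

T(p) = (41/20, -12, 3/5)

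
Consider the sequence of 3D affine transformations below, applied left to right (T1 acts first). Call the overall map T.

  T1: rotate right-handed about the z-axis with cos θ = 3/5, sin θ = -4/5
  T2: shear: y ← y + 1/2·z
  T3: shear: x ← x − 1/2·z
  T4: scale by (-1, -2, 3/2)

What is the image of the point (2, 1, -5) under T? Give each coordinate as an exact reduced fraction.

T1 rotate right-handed about the z-axis with cos θ = 3/5, sin θ = -4/5: (2, 1, -5) → (2, -1, -5)
T2 shear: y ← y + 1/2·z: (2, -1, -5) → (2, -7/2, -5)
T3 shear: x ← x − 1/2·z: (2, -7/2, -5) → (9/2, -7/2, -5)
T4 scale by (-1, -2, 3/2): (9/2, -7/2, -5) → (-9/2, 7, -15/2)

T(p) = (-9/2, 7, -15/2)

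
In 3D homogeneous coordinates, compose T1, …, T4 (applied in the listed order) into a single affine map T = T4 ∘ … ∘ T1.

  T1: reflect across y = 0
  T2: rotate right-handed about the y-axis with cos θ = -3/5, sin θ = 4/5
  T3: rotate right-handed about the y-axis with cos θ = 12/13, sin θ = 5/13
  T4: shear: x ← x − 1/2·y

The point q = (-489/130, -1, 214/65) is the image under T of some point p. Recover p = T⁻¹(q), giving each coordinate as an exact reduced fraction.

T1 = [1 0 0 0; 0 -1 0 0; 0 0 1 0; 0 0 0 1]
T2·T1 = [-3/5 0 4/5 0; 0 -1 0 0; -4/5 0 -3/5 0; 0 0 0 1]
T3·…·T1 = [-56/65 0 33/65 0; 0 -1 0 0; -33/65 0 -56/65 0; 0 0 0 1]
T4·…·T1 = [-56/65 1/2 33/65 0; 0 -1 0 0; -33/65 0 -56/65 0; 0 0 0 1]
det M = -1; M⁻¹ = [-56/65 -28/65 -33/65 0; 0 -1 0 0; 33/65 33/130 -56/65 0; 0 0 0 1]
M⁻¹ · (-489/130, -1, 214/65)ᵀ = (2, 1, -5)ᵀ

p = (2, 1, -5)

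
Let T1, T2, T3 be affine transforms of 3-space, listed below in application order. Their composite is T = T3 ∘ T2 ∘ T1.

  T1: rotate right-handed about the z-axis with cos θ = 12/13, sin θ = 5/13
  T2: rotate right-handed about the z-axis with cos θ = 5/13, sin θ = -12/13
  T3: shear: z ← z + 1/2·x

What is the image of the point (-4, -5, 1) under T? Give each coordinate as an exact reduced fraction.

T1 rotate right-handed about the z-axis with cos θ = 12/13, sin θ = 5/13: (-4, -5, 1) → (-23/13, -80/13, 1)
T2 rotate right-handed about the z-axis with cos θ = 5/13, sin θ = -12/13: (-23/13, -80/13, 1) → (-1075/169, -124/169, 1)
T3 shear: z ← z + 1/2·x: (-1075/169, -124/169, 1) → (-1075/169, -124/169, -737/338)

T(p) = (-1075/169, -124/169, -737/338)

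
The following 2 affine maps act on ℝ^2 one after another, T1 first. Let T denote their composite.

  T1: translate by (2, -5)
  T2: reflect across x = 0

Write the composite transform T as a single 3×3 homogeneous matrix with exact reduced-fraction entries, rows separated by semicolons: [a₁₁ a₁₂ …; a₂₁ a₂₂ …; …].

T = [-1 0 -2; 0 1 -5; 0 0 1]

T1 = [1 0 2; 0 1 -5; 0 0 1]
T2·T1 = [-1 0 -2; 0 1 -5; 0 0 1]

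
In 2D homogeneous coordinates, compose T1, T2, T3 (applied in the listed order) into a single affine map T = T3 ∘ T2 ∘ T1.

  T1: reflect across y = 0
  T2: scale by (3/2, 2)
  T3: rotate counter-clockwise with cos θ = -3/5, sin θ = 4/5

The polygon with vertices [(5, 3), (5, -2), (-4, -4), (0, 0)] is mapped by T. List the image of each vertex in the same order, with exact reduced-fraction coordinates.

image vertices: (3/10, 48/5), (-77/10, 18/5), (-14/5, -48/5), (0, 0)

T1 reflect across y = 0: (5, 3) → (5, -3); (5, -2) → (5, 2); (-4, -4) → (-4, 4); (0, 0) → (0, 0)
T2 scale by (3/2, 2): (5, -3) → (15/2, -6); (5, 2) → (15/2, 4); (-4, 4) → (-6, 8); (0, 0) → (0, 0)
T3 rotate counter-clockwise with cos θ = -3/5, sin θ = 4/5: (15/2, -6) → (3/10, 48/5); (15/2, 4) → (-77/10, 18/5); (-6, 8) → (-14/5, -48/5); (0, 0) → (0, 0)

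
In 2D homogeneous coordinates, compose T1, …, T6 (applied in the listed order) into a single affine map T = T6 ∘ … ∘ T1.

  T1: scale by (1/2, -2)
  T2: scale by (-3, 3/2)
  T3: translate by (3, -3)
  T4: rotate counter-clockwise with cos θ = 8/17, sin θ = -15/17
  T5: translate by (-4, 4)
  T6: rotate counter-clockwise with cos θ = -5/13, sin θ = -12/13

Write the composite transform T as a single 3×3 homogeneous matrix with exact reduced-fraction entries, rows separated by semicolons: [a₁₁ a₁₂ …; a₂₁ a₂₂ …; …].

T1 = [1/2 0 0; 0 -2 0; 0 0 1]
T2·T1 = [-3/2 0 0; 0 -3 0; 0 0 1]
T3·…·T1 = [-3/2 0 3; 0 -3 -3; 0 0 1]
T4·…·T1 = [-12/17 -45/17 -21/17; 45/34 -24/17 -69/17; 0 0 1]
T5·…·T1 = [-12/17 -45/17 -89/17; 45/34 -24/17 -1/17; 0 0 1]
T6·…·T1 = [330/221 -63/221 433/221; 63/442 660/221 1073/221; 0 0 1]

T = [330/221 -63/221 433/221; 63/442 660/221 1073/221; 0 0 1]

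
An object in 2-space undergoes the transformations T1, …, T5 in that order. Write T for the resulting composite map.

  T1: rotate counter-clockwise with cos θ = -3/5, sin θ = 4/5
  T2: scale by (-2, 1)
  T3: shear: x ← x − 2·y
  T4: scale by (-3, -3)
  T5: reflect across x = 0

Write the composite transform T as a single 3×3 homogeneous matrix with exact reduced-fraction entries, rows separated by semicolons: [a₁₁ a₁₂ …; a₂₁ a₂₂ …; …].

T1 = [-3/5 -4/5 0; 4/5 -3/5 0; 0 0 1]
T2·T1 = [6/5 8/5 0; 4/5 -3/5 0; 0 0 1]
T3·…·T1 = [-2/5 14/5 0; 4/5 -3/5 0; 0 0 1]
T4·…·T1 = [6/5 -42/5 0; -12/5 9/5 0; 0 0 1]
T5·…·T1 = [-6/5 42/5 0; -12/5 9/5 0; 0 0 1]

T = [-6/5 42/5 0; -12/5 9/5 0; 0 0 1]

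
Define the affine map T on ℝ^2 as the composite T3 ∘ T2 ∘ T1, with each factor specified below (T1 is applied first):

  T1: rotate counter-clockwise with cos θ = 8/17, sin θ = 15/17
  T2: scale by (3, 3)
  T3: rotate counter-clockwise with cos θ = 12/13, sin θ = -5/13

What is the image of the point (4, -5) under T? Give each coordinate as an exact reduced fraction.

T(p) = (4152/221, -885/221)

T1 rotate counter-clockwise with cos θ = 8/17, sin θ = 15/17: (4, -5) → (107/17, 20/17)
T2 scale by (3, 3): (107/17, 20/17) → (321/17, 60/17)
T3 rotate counter-clockwise with cos θ = 12/13, sin θ = -5/13: (321/17, 60/17) → (4152/221, -885/221)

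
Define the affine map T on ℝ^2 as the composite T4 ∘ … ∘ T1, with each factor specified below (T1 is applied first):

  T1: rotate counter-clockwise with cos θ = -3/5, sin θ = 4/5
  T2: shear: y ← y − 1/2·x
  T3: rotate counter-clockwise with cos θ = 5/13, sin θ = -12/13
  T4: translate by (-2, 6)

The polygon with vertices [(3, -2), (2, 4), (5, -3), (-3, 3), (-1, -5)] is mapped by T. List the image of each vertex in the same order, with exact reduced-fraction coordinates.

T1 rotate counter-clockwise with cos θ = -3/5, sin θ = 4/5: (3, -2) → (-1/5, 18/5); (2, 4) → (-22/5, -4/5); (5, -3) → (-3/5, 29/5); (-3, 3) → (-3/5, -21/5); (-1, -5) → (23/5, 11/5)
T2 shear: y ← y − 1/2·x: (-1/5, 18/5) → (-1/5, 37/10); (-22/5, -4/5) → (-22/5, 7/5); (-3/5, 29/5) → (-3/5, 61/10); (-3/5, -21/5) → (-3/5, -39/10); (23/5, 11/5) → (23/5, -1/10)
T3 rotate counter-clockwise with cos θ = 5/13, sin θ = -12/13: (-1/5, 37/10) → (217/65, 209/130); (-22/5, 7/5) → (-2/5, 23/5); (-3/5, 61/10) → (27/5, 29/10); (-3/5, -39/10) → (-249/65, -123/130); (23/5, -1/10) → (109/65, -557/130)
T4 translate by (-2, 6): (217/65, 209/130) → (87/65, 989/130); (-2/5, 23/5) → (-12/5, 53/5); (27/5, 29/10) → (17/5, 89/10); (-249/65, -123/130) → (-379/65, 657/130); (109/65, -557/130) → (-21/65, 223/130)

image vertices: (87/65, 989/130), (-12/5, 53/5), (17/5, 89/10), (-379/65, 657/130), (-21/65, 223/130)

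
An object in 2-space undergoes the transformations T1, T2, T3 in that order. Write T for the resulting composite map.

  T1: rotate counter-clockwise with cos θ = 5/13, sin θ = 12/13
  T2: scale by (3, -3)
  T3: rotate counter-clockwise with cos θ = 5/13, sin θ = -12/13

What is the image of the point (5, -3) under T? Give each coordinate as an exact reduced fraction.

T(p) = (-705/169, -2871/169)

T1 rotate counter-clockwise with cos θ = 5/13, sin θ = 12/13: (5, -3) → (61/13, 45/13)
T2 scale by (3, -3): (61/13, 45/13) → (183/13, -135/13)
T3 rotate counter-clockwise with cos θ = 5/13, sin θ = -12/13: (183/13, -135/13) → (-705/169, -2871/169)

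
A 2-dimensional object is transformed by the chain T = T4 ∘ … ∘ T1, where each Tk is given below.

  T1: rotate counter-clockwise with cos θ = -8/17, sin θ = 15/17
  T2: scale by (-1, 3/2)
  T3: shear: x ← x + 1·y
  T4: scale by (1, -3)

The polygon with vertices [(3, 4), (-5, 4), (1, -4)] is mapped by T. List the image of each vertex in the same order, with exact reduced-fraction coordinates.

T1 rotate counter-clockwise with cos θ = -8/17, sin θ = 15/17: (3, 4) → (-84/17, 13/17); (-5, 4) → (-20/17, -107/17); (1, -4) → (52/17, 47/17)
T2 scale by (-1, 3/2): (-84/17, 13/17) → (84/17, 39/34); (-20/17, -107/17) → (20/17, -321/34); (52/17, 47/17) → (-52/17, 141/34)
T3 shear: x ← x + 1·y: (84/17, 39/34) → (207/34, 39/34); (20/17, -321/34) → (-281/34, -321/34); (-52/17, 141/34) → (37/34, 141/34)
T4 scale by (1, -3): (207/34, 39/34) → (207/34, -117/34); (-281/34, -321/34) → (-281/34, 963/34); (37/34, 141/34) → (37/34, -423/34)

image vertices: (207/34, -117/34), (-281/34, 963/34), (37/34, -423/34)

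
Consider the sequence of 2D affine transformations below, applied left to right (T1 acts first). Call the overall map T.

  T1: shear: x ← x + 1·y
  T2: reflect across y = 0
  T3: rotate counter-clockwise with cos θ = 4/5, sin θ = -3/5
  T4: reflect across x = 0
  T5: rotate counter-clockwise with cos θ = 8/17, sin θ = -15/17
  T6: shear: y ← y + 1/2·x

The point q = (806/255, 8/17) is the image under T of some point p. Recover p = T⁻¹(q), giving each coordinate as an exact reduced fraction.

T1 = [1 1 0; 0 1 0; 0 0 1]
T2·T1 = [1 1 0; 0 -1 0; 0 0 1]
T3·…·T1 = [4/5 1/5 0; -3/5 -7/5 0; 0 0 1]
T4·…·T1 = [-4/5 -1/5 0; -3/5 -7/5 0; 0 0 1]
T5·…·T1 = [-77/85 -113/85 0; 36/85 -41/85 0; 0 0 1]
T6·…·T1 = [-77/85 -113/85 0; -1/34 -39/34 0; 0 0 1]
det M = 1; M⁻¹ = [-39/34 113/85 0; 1/34 -77/85 0; 0 0 1]
M⁻¹ · (806/255, 8/17)ᵀ = (-3, -1/3)ᵀ

p = (-3, -1/3)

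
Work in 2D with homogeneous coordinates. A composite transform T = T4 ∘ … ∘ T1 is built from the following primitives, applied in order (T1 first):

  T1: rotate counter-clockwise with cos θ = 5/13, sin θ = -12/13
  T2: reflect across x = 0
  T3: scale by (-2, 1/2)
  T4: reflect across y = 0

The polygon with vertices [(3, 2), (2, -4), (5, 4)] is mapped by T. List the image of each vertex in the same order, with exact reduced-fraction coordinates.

image vertices: (6, 1), (-76/13, 22/13), (146/13, 20/13)

T1 rotate counter-clockwise with cos θ = 5/13, sin θ = -12/13: (3, 2) → (3, -2); (2, -4) → (-38/13, -44/13); (5, 4) → (73/13, -40/13)
T2 reflect across x = 0: (3, -2) → (-3, -2); (-38/13, -44/13) → (38/13, -44/13); (73/13, -40/13) → (-73/13, -40/13)
T3 scale by (-2, 1/2): (-3, -2) → (6, -1); (38/13, -44/13) → (-76/13, -22/13); (-73/13, -40/13) → (146/13, -20/13)
T4 reflect across y = 0: (6, -1) → (6, 1); (-76/13, -22/13) → (-76/13, 22/13); (146/13, -20/13) → (146/13, 20/13)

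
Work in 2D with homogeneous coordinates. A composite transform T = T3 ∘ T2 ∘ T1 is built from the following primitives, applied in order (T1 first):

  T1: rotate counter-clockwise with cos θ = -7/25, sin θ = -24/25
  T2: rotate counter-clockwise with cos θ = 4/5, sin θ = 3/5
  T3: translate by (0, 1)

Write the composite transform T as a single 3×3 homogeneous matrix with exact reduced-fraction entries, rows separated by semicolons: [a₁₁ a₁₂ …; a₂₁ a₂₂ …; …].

T = [44/125 117/125 0; -117/125 44/125 1; 0 0 1]

T1 = [-7/25 24/25 0; -24/25 -7/25 0; 0 0 1]
T2·T1 = [44/125 117/125 0; -117/125 44/125 0; 0 0 1]
T3·…·T1 = [44/125 117/125 0; -117/125 44/125 1; 0 0 1]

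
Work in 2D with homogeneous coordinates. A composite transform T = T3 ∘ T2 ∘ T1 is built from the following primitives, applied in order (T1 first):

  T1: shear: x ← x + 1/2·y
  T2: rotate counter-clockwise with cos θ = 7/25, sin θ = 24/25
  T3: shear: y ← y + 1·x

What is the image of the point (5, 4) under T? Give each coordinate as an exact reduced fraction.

T(p) = (-47/25, 149/25)

T1 shear: x ← x + 1/2·y: (5, 4) → (7, 4)
T2 rotate counter-clockwise with cos θ = 7/25, sin θ = 24/25: (7, 4) → (-47/25, 196/25)
T3 shear: y ← y + 1·x: (-47/25, 196/25) → (-47/25, 149/25)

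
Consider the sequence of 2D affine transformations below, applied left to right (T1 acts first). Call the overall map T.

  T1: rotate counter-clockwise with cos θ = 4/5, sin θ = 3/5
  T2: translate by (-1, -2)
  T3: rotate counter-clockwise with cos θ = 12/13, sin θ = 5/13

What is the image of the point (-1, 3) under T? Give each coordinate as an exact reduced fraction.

T(p) = (-211/65, -102/65)

T1 rotate counter-clockwise with cos θ = 4/5, sin θ = 3/5: (-1, 3) → (-13/5, 9/5)
T2 translate by (-1, -2): (-13/5, 9/5) → (-18/5, -1/5)
T3 rotate counter-clockwise with cos θ = 12/13, sin θ = 5/13: (-18/5, -1/5) → (-211/65, -102/65)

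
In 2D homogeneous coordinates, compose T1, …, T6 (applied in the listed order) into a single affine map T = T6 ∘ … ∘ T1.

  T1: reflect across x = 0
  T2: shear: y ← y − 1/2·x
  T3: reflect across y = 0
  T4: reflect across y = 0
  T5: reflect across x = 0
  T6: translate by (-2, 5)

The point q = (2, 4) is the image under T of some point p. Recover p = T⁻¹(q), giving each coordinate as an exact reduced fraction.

T1 = [-1 0 0; 0 1 0; 0 0 1]
T2·T1 = [-1 0 0; 1/2 1 0; 0 0 1]
T3·…·T1 = [-1 0 0; -1/2 -1 0; 0 0 1]
T4·…·T1 = [-1 0 0; 1/2 1 0; 0 0 1]
T5·…·T1 = [1 0 0; 1/2 1 0; 0 0 1]
T6·…·T1 = [1 0 -2; 1/2 1 5; 0 0 1]
det M = 1; M⁻¹ = [1 0 2; -1/2 1 -6; 0 0 1]
M⁻¹ · (2, 4)ᵀ = (4, -3)ᵀ

p = (4, -3)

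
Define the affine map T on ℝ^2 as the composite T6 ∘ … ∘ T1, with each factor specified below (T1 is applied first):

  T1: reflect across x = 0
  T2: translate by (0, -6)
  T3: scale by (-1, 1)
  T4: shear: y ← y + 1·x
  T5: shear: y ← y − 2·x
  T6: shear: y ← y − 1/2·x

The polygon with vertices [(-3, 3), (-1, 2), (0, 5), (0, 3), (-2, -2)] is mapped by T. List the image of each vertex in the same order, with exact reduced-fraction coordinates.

T1 reflect across x = 0: (-3, 3) → (3, 3); (-1, 2) → (1, 2); (0, 5) → (0, 5); (0, 3) → (0, 3); (-2, -2) → (2, -2)
T2 translate by (0, -6): (3, 3) → (3, -3); (1, 2) → (1, -4); (0, 5) → (0, -1); (0, 3) → (0, -3); (2, -2) → (2, -8)
T3 scale by (-1, 1): (3, -3) → (-3, -3); (1, -4) → (-1, -4); (0, -1) → (0, -1); (0, -3) → (0, -3); (2, -8) → (-2, -8)
T4 shear: y ← y + 1·x: (-3, -3) → (-3, -6); (-1, -4) → (-1, -5); (0, -1) → (0, -1); (0, -3) → (0, -3); (-2, -8) → (-2, -10)
T5 shear: y ← y − 2·x: (-3, -6) → (-3, 0); (-1, -5) → (-1, -3); (0, -1) → (0, -1); (0, -3) → (0, -3); (-2, -10) → (-2, -6)
T6 shear: y ← y − 1/2·x: (-3, 0) → (-3, 3/2); (-1, -3) → (-1, -5/2); (0, -1) → (0, -1); (0, -3) → (0, -3); (-2, -6) → (-2, -5)

image vertices: (-3, 3/2), (-1, -5/2), (0, -1), (0, -3), (-2, -5)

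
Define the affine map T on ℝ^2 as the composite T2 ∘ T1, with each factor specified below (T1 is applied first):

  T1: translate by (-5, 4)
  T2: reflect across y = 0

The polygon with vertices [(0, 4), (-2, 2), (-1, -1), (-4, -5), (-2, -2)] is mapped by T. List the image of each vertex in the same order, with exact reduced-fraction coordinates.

image vertices: (-5, -8), (-7, -6), (-6, -3), (-9, 1), (-7, -2)

T1 translate by (-5, 4): (0, 4) → (-5, 8); (-2, 2) → (-7, 6); (-1, -1) → (-6, 3); (-4, -5) → (-9, -1); (-2, -2) → (-7, 2)
T2 reflect across y = 0: (-5, 8) → (-5, -8); (-7, 6) → (-7, -6); (-6, 3) → (-6, -3); (-9, -1) → (-9, 1); (-7, 2) → (-7, -2)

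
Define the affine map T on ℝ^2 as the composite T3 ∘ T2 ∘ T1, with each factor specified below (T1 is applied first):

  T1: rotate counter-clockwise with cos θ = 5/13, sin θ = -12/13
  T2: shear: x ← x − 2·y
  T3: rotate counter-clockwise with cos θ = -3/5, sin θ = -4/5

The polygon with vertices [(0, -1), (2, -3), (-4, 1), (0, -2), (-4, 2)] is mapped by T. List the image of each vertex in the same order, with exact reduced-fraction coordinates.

T1 rotate counter-clockwise with cos θ = 5/13, sin θ = -12/13: (0, -1) → (-12/13, -5/13); (2, -3) → (-2, -3); (-4, 1) → (-8/13, 53/13); (0, -2) → (-24/13, -10/13); (-4, 2) → (4/13, 58/13)
T2 shear: x ← x − 2·y: (-12/13, -5/13) → (-2/13, -5/13); (-2, -3) → (4, -3); (-8/13, 53/13) → (-114/13, 53/13); (-24/13, -10/13) → (-4/13, -10/13); (4/13, 58/13) → (-112/13, 58/13)
T3 rotate counter-clockwise with cos θ = -3/5, sin θ = -4/5: (-2/13, -5/13) → (-14/65, 23/65); (4, -3) → (-24/5, -7/5); (-114/13, 53/13) → (554/65, 297/65); (-4/13, -10/13) → (-28/65, 46/65); (-112/13, 58/13) → (568/65, 274/65)

image vertices: (-14/65, 23/65), (-24/5, -7/5), (554/65, 297/65), (-28/65, 46/65), (568/65, 274/65)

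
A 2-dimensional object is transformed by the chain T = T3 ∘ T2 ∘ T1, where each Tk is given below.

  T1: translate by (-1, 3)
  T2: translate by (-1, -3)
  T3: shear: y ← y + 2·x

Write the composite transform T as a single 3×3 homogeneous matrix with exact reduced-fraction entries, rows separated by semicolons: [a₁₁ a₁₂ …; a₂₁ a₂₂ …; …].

T1 = [1 0 -1; 0 1 3; 0 0 1]
T2·T1 = [1 0 -2; 0 1 0; 0 0 1]
T3·…·T1 = [1 0 -2; 2 1 -4; 0 0 1]

T = [1 0 -2; 2 1 -4; 0 0 1]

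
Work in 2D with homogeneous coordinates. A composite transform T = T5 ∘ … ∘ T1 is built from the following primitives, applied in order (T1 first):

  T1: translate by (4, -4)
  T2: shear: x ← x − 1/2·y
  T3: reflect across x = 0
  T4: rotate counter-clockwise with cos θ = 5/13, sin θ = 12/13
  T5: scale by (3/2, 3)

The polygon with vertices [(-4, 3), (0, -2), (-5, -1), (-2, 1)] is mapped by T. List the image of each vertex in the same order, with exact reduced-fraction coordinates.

T1 translate by (4, -4): (-4, 3) → (0, -1); (0, -2) → (4, -6); (-5, -1) → (-1, -5); (-2, 1) → (2, -3)
T2 shear: x ← x − 1/2·y: (0, -1) → (1/2, -1); (4, -6) → (7, -6); (-1, -5) → (3/2, -5); (2, -3) → (7/2, -3)
T3 reflect across x = 0: (1/2, -1) → (-1/2, -1); (7, -6) → (-7, -6); (3/2, -5) → (-3/2, -5); (7/2, -3) → (-7/2, -3)
T4 rotate counter-clockwise with cos θ = 5/13, sin θ = 12/13: (-1/2, -1) → (19/26, -11/13); (-7, -6) → (37/13, -114/13); (-3/2, -5) → (105/26, -43/13); (-7/2, -3) → (37/26, -57/13)
T5 scale by (3/2, 3): (19/26, -11/13) → (57/52, -33/13); (37/13, -114/13) → (111/26, -342/13); (105/26, -43/13) → (315/52, -129/13); (37/26, -57/13) → (111/52, -171/13)

image vertices: (57/52, -33/13), (111/26, -342/13), (315/52, -129/13), (111/52, -171/13)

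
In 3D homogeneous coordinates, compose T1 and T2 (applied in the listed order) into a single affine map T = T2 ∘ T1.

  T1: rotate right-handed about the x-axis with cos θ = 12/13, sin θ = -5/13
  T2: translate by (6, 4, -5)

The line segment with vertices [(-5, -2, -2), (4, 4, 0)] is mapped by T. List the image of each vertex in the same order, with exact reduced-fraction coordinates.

image vertices: (1, 18/13, -79/13), (10, 100/13, -85/13)

T1 rotate right-handed about the x-axis with cos θ = 12/13, sin θ = -5/13: (-5, -2, -2) → (-5, -34/13, -14/13); (4, 4, 0) → (4, 48/13, -20/13)
T2 translate by (6, 4, -5): (-5, -34/13, -14/13) → (1, 18/13, -79/13); (4, 48/13, -20/13) → (10, 100/13, -85/13)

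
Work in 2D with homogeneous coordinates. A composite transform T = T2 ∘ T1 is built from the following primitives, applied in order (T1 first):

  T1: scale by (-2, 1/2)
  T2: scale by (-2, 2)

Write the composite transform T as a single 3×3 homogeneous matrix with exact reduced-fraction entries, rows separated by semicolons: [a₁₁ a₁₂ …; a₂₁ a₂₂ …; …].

T1 = [-2 0 0; 0 1/2 0; 0 0 1]
T2·T1 = [4 0 0; 0 1 0; 0 0 1]

T = [4 0 0; 0 1 0; 0 0 1]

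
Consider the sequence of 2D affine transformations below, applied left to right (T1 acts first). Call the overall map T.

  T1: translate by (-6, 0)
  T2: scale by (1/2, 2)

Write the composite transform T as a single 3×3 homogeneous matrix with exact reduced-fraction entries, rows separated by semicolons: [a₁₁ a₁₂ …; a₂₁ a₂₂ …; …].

T1 = [1 0 -6; 0 1 0; 0 0 1]
T2·T1 = [1/2 0 -3; 0 2 0; 0 0 1]

T = [1/2 0 -3; 0 2 0; 0 0 1]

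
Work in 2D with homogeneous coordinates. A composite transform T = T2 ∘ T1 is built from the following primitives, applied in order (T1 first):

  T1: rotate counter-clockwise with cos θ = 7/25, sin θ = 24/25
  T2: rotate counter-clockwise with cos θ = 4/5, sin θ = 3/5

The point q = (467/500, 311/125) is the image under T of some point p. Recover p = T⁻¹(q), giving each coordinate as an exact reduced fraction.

T1 = [7/25 -24/25 0; 24/25 7/25 0; 0 0 1]
T2·T1 = [-44/125 -117/125 0; 117/125 -44/125 0; 0 0 1]
det M = 1; M⁻¹ = [-44/125 117/125 0; -117/125 -44/125 0; 0 0 1]
M⁻¹ · (467/500, 311/125)ᵀ = (2, -7/4)ᵀ

p = (2, -7/4)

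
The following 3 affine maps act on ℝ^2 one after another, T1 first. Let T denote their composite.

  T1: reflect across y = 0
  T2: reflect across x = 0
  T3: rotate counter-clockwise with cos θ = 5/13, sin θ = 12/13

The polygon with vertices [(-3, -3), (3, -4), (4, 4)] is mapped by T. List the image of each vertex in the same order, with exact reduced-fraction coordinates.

T1 reflect across y = 0: (-3, -3) → (-3, 3); (3, -4) → (3, 4); (4, 4) → (4, -4)
T2 reflect across x = 0: (-3, 3) → (3, 3); (3, 4) → (-3, 4); (4, -4) → (-4, -4)
T3 rotate counter-clockwise with cos θ = 5/13, sin θ = 12/13: (3, 3) → (-21/13, 51/13); (-3, 4) → (-63/13, -16/13); (-4, -4) → (28/13, -68/13)

image vertices: (-21/13, 51/13), (-63/13, -16/13), (28/13, -68/13)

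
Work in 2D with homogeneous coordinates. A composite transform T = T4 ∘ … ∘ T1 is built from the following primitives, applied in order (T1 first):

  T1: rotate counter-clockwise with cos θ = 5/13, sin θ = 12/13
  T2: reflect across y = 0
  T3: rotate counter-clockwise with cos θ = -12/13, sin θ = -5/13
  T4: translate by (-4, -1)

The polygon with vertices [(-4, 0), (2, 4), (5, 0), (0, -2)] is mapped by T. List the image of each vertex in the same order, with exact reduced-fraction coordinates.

image vertices: (-196/169, -645/169), (-440/169, 549/169), (-1276/169, 426/169), (-914/169, -409/169)

T1 rotate counter-clockwise with cos θ = 5/13, sin θ = 12/13: (-4, 0) → (-20/13, -48/13); (2, 4) → (-38/13, 44/13); (5, 0) → (25/13, 60/13); (0, -2) → (24/13, -10/13)
T2 reflect across y = 0: (-20/13, -48/13) → (-20/13, 48/13); (-38/13, 44/13) → (-38/13, -44/13); (25/13, 60/13) → (25/13, -60/13); (24/13, -10/13) → (24/13, 10/13)
T3 rotate counter-clockwise with cos θ = -12/13, sin θ = -5/13: (-20/13, 48/13) → (480/169, -476/169); (-38/13, -44/13) → (236/169, 718/169); (25/13, -60/13) → (-600/169, 595/169); (24/13, 10/13) → (-238/169, -240/169)
T4 translate by (-4, -1): (480/169, -476/169) → (-196/169, -645/169); (236/169, 718/169) → (-440/169, 549/169); (-600/169, 595/169) → (-1276/169, 426/169); (-238/169, -240/169) → (-914/169, -409/169)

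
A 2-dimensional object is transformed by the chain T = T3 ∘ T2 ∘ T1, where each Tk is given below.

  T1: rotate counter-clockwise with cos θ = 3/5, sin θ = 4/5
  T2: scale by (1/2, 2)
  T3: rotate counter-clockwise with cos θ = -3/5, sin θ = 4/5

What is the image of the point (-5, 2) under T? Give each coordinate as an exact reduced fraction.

T1 rotate counter-clockwise with cos θ = 3/5, sin θ = 4/5: (-5, 2) → (-23/5, -14/5)
T2 scale by (1/2, 2): (-23/5, -14/5) → (-23/10, -28/5)
T3 rotate counter-clockwise with cos θ = -3/5, sin θ = 4/5: (-23/10, -28/5) → (293/50, 38/25)

T(p) = (293/50, 38/25)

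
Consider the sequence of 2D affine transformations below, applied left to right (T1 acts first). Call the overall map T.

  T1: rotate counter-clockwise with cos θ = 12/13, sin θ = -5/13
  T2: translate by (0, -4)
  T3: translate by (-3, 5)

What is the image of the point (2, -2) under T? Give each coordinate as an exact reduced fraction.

T(p) = (-25/13, -21/13)

T1 rotate counter-clockwise with cos θ = 12/13, sin θ = -5/13: (2, -2) → (14/13, -34/13)
T2 translate by (0, -4): (14/13, -34/13) → (14/13, -86/13)
T3 translate by (-3, 5): (14/13, -86/13) → (-25/13, -21/13)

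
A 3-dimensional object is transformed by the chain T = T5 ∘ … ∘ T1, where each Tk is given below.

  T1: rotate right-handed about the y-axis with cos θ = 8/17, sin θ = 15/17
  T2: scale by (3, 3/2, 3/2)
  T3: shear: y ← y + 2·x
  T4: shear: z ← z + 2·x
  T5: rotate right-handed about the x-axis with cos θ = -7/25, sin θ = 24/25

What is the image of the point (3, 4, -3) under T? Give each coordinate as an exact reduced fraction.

T(p) = (-63/17, 5676/425, 2061/850)

T1 rotate right-handed about the y-axis with cos θ = 8/17, sin θ = 15/17: (3, 4, -3) → (-21/17, 4, -69/17)
T2 scale by (3, 3/2, 3/2): (-21/17, 4, -69/17) → (-63/17, 6, -207/34)
T3 shear: y ← y + 2·x: (-63/17, 6, -207/34) → (-63/17, -24/17, -207/34)
T4 shear: z ← z + 2·x: (-63/17, -24/17, -207/34) → (-63/17, -24/17, -27/2)
T5 rotate right-handed about the x-axis with cos θ = -7/25, sin θ = 24/25: (-63/17, -24/17, -27/2) → (-63/17, 5676/425, 2061/850)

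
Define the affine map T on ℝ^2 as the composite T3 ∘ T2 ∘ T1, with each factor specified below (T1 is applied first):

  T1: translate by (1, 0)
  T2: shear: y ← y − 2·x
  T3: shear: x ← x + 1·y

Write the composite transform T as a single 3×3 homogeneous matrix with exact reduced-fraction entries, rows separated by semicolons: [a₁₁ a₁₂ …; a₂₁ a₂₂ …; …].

T = [-1 1 -1; -2 1 -2; 0 0 1]

T1 = [1 0 1; 0 1 0; 0 0 1]
T2·T1 = [1 0 1; -2 1 -2; 0 0 1]
T3·…·T1 = [-1 1 -1; -2 1 -2; 0 0 1]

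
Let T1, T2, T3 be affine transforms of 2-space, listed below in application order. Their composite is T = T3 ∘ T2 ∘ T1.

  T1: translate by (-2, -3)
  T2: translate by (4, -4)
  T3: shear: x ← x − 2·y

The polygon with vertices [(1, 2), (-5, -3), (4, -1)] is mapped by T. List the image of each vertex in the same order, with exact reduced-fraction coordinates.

image vertices: (13, -5), (17, -10), (22, -8)

T1 translate by (-2, -3): (1, 2) → (-1, -1); (-5, -3) → (-7, -6); (4, -1) → (2, -4)
T2 translate by (4, -4): (-1, -1) → (3, -5); (-7, -6) → (-3, -10); (2, -4) → (6, -8)
T3 shear: x ← x − 2·y: (3, -5) → (13, -5); (-3, -10) → (17, -10); (6, -8) → (22, -8)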